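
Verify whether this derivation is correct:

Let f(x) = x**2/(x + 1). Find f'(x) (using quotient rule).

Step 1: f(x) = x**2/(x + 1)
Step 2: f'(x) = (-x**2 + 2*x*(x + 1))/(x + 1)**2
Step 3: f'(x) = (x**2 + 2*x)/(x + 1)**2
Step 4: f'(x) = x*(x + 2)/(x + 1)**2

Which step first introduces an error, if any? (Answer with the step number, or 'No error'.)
No error

All steps in this derivation are correct.
The final answer f'(x) = x*(x + 2)/(x + 1)**2 is valid.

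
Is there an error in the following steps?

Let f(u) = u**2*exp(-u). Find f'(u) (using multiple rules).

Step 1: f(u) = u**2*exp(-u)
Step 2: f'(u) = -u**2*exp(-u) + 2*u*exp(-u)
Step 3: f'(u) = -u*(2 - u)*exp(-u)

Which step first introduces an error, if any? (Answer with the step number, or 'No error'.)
Step 3

Step 3 is incorrect due to a sign flip.
The step shows: -u*(2 - u)*exp(-u)
The correct value should be: u*(2 - u)*exp(-u)

Explanation: The sign of the whole expression was flipped: the term u*(2 - u)*exp(-u) was incorrectly written as -u*(2 - u)*exp(-u)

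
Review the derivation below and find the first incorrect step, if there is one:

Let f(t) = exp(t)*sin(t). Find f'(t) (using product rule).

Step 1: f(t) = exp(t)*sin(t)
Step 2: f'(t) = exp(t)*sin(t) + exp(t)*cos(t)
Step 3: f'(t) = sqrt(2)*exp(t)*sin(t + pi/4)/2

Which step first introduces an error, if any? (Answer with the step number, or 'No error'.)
Step 3

Step 3 is incorrect due to a wrong exponent.
The step shows: sqrt(2)*exp(t)*sin(t + pi/4)/2
The correct value should be: sqrt(2)*exp(t)*sin(t + pi/4)

Explanation: The exponent 1/2 on 2 was incorrectly written as -1/2: the term sqrt(2)*exp(t)*sin(t + pi/4) was incorrectly written as sqrt(2)*exp(t)*sin(t + pi/4)/2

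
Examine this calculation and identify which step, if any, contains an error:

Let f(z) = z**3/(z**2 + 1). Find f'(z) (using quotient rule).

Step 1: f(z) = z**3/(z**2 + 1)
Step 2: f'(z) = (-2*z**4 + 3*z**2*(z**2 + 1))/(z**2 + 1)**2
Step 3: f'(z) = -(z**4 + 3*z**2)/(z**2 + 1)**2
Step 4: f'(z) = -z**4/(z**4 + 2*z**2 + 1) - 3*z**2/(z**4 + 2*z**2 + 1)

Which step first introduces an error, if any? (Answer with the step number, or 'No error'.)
Step 3

Step 3 is incorrect due to a sign flip.
The step shows: -(z**4 + 3*z**2)/(z**2 + 1)**2
The correct value should be: (z**4 + 3*z**2)/(z**2 + 1)**2

Explanation: The sign of the whole expression was flipped: the term (z**4 + 3*z**2)/(z**2 + 1)**2 was incorrectly written as -(z**4 + 3*z**2)/(z**2 + 1)**2
The later steps are derived from this incorrect expression, so the error originates in Step 3.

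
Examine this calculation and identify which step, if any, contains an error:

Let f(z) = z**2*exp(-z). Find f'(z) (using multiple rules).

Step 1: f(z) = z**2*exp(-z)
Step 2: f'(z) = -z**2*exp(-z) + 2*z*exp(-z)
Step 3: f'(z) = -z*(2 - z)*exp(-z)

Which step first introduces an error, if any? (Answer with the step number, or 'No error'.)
Step 3

Step 3 is incorrect due to a sign flip.
The step shows: -z*(2 - z)*exp(-z)
The correct value should be: z*(2 - z)*exp(-z)

Explanation: The sign of the whole expression was flipped: the term z*(2 - z)*exp(-z) was incorrectly written as -z*(2 - z)*exp(-z)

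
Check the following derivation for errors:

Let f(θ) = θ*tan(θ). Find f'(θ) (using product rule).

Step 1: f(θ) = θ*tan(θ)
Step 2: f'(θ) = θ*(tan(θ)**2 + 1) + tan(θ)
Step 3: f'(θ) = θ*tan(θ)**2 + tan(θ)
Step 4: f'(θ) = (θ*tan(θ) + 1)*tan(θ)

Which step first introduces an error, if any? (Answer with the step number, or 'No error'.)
Step 3

Step 3 is incorrect due to a dropped term.
The step shows: θ*tan(θ)**2 + tan(θ)
The correct value should be: θ*tan(θ)**2 + θ + tan(θ)

Explanation: A term was dropped: the term θ was incorrectly omitted
The later steps are derived from this incorrect expression, so the error originates in Step 3.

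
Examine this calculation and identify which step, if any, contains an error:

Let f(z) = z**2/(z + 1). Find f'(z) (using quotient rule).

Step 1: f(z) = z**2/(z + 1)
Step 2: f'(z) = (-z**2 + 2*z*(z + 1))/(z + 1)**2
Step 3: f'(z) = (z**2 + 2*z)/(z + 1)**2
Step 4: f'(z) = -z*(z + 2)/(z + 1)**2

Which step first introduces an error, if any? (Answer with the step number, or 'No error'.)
Step 4

Step 4 is incorrect due to a sign flip.
The step shows: -z*(z + 2)/(z + 1)**2
The correct value should be: z*(z + 2)/(z + 1)**2

Explanation: The sign of the whole expression was flipped: the term z*(z + 2)/(z + 1)**2 was incorrectly written as -z*(z + 2)/(z + 1)**2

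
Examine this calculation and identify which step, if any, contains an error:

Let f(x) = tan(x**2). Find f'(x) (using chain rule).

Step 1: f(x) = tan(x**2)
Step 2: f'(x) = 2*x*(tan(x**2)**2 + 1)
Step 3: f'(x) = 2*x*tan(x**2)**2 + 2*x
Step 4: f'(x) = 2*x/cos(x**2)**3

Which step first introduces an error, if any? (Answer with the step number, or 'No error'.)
Step 4

Step 4 is incorrect due to a wrong exponent.
The step shows: 2*x/cos(x**2)**3
The correct value should be: 2*x/cos(x**2)**2

Explanation: The exponent -2 on cos(x**2) was incorrectly written as -3: the term 2*x/cos(x**2)**2 was incorrectly written as 2*x/cos(x**2)**3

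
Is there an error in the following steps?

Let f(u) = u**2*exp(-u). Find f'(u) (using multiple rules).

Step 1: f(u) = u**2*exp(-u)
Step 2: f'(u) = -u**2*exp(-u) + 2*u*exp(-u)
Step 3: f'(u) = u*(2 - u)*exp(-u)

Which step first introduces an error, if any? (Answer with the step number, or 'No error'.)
No error

All steps in this derivation are correct.
The final answer f'(u) = u*(2 - u)*exp(-u) is valid.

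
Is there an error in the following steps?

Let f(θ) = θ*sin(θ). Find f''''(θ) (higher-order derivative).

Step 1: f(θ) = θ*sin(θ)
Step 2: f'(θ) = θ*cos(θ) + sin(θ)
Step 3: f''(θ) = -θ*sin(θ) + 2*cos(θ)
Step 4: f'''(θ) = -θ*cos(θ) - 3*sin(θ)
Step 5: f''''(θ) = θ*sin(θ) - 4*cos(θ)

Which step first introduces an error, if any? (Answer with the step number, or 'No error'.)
No error

All steps in this derivation are correct.
The final answer f''''(θ) = θ*sin(θ) - 4*cos(θ) is valid.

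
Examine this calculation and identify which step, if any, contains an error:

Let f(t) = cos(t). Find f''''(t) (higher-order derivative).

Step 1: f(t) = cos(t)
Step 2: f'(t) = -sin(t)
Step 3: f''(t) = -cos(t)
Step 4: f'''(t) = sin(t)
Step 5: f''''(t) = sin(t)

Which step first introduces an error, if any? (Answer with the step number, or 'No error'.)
Step 5

Step 5 is incorrect due to a wrong trig function.
The step shows: sin(t)
The correct value should be: cos(t)

Explanation: cos(t) was incorrectly written as sin(t): the term cos(t) was incorrectly written as sin(t)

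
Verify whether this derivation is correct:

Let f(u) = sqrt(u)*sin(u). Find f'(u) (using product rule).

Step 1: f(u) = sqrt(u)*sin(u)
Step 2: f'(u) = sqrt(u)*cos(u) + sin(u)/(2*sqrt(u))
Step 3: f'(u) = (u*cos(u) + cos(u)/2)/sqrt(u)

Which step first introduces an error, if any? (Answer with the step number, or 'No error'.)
Step 3

Step 3 is incorrect due to a wrong trig function.
The step shows: (u*cos(u) + cos(u)/2)/sqrt(u)
The correct value should be: (u*cos(u) + sin(u)/2)/sqrt(u)

Explanation: sin(u) was incorrectly written as cos(u): the term (u*cos(u) + sin(u)/2)/sqrt(u) was incorrectly written as (u*cos(u) + cos(u)/2)/sqrt(u)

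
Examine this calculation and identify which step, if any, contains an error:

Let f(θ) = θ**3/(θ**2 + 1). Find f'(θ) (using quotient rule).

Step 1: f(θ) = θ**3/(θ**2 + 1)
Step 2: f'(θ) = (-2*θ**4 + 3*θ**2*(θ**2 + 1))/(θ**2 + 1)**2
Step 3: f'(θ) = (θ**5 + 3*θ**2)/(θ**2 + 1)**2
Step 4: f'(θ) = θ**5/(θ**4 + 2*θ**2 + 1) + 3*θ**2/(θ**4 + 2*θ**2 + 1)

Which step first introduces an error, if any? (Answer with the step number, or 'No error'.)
Step 3

Step 3 is incorrect due to a wrong exponent.
The step shows: (θ**5 + 3*θ**2)/(θ**2 + 1)**2
The correct value should be: (θ**4 + 3*θ**2)/(θ**2 + 1)**2

Explanation: The exponent 4 on θ was incorrectly written as 5: the term (θ**4 + 3*θ**2)/(θ**2 + 1)**2 was incorrectly written as (θ**5 + 3*θ**2)/(θ**2 + 1)**2
The later steps are derived from this incorrect expression, so the error originates in Step 3.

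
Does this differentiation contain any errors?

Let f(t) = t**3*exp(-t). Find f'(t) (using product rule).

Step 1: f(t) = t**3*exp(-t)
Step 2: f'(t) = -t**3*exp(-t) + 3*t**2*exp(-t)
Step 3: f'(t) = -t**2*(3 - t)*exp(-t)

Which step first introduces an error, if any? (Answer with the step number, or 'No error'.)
Step 3

Step 3 is incorrect due to a sign flip.
The step shows: -t**2*(3 - t)*exp(-t)
The correct value should be: t**2*(3 - t)*exp(-t)

Explanation: The sign of the whole expression was flipped: the term t**2*(3 - t)*exp(-t) was incorrectly written as -t**2*(3 - t)*exp(-t)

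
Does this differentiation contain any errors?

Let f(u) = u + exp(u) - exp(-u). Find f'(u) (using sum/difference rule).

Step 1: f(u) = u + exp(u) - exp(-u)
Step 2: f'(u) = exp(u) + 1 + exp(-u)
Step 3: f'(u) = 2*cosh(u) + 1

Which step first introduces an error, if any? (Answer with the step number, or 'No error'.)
No error

All steps in this derivation are correct.
The final answer f'(u) = 2*cosh(u) + 1 is valid.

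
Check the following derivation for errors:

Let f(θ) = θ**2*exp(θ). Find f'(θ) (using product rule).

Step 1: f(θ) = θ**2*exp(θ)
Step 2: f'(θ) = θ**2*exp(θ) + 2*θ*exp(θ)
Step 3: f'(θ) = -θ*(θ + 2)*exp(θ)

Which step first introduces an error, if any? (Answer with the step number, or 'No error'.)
Step 3

Step 3 is incorrect due to a sign flip.
The step shows: -θ*(θ + 2)*exp(θ)
The correct value should be: θ*(θ + 2)*exp(θ)

Explanation: The sign of the whole expression was flipped: the term θ*(θ + 2)*exp(θ) was incorrectly written as -θ*(θ + 2)*exp(θ)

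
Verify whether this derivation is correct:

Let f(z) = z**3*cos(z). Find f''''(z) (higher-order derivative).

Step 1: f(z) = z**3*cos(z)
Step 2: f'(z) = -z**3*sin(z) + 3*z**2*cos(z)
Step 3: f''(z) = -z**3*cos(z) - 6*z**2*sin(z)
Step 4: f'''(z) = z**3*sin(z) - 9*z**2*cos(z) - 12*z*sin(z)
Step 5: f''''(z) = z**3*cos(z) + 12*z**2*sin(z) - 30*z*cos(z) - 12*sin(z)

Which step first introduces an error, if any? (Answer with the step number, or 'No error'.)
Step 3

Step 3 is incorrect due to a dropped term.
The step shows: -z**3*cos(z) - 6*z**2*sin(z)
The correct value should be: -z**3*cos(z) - 6*z**2*sin(z) + 6*z*cos(z)

Explanation: A term was dropped: the term 6*z*cos(z) was incorrectly omitted
The later steps are derived from this incorrect expression, so the error originates in Step 3.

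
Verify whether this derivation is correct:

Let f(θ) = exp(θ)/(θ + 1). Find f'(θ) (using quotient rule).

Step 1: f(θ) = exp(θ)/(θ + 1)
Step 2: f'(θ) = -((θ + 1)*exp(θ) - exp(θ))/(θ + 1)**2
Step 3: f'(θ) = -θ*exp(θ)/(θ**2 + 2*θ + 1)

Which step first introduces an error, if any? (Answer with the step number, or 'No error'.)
Step 2

Step 2 is incorrect due to a sign flip.
The step shows: -((θ + 1)*exp(θ) - exp(θ))/(θ + 1)**2
The correct value should be: ((θ + 1)*exp(θ) - exp(θ))/(θ + 1)**2

Explanation: The sign of the whole expression was flipped: the term ((θ + 1)*exp(θ) - exp(θ))/(θ + 1)**2 was incorrectly written as -((θ + 1)*exp(θ) - exp(θ))/(θ + 1)**2
The later steps are derived from this incorrect expression, so the error originates in Step 2.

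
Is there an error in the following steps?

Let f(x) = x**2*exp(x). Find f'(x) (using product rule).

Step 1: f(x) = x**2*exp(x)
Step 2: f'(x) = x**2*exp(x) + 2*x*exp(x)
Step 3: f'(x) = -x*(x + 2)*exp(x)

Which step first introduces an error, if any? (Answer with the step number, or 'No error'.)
Step 3

Step 3 is incorrect due to a sign flip.
The step shows: -x*(x + 2)*exp(x)
The correct value should be: x*(x + 2)*exp(x)

Explanation: The sign of the whole expression was flipped: the term x*(x + 2)*exp(x) was incorrectly written as -x*(x + 2)*exp(x)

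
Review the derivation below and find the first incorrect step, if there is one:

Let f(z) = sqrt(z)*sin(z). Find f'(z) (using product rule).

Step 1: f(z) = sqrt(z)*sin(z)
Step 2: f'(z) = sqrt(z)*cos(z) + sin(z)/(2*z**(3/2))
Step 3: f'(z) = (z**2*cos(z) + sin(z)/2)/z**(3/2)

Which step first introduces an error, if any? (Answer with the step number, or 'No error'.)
Step 2

Step 2 is incorrect due to a wrong exponent.
The step shows: sqrt(z)*cos(z) + sin(z)/(2*z**(3/2))
The correct value should be: sqrt(z)*cos(z) + sin(z)/(2*sqrt(z))

Explanation: The exponent -1/2 on z was incorrectly written as -3/2: the term sin(z)/(2*sqrt(z)) was incorrectly written as sin(z)/(2*z**(3/2))
The later steps are derived from this incorrect expression, so the error originates in Step 2.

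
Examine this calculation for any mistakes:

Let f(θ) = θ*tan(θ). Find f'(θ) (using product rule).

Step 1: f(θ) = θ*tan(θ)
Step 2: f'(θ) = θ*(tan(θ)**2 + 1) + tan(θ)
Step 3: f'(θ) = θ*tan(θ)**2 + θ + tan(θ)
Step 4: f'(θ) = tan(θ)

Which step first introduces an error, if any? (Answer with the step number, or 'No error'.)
Step 4

Step 4 is incorrect due to a dropped term.
The step shows: tan(θ)
The correct value should be: θ/cos(θ)**2 + tan(θ)

Explanation: A term was dropped: the term θ/cos(θ)**2 was incorrectly omitted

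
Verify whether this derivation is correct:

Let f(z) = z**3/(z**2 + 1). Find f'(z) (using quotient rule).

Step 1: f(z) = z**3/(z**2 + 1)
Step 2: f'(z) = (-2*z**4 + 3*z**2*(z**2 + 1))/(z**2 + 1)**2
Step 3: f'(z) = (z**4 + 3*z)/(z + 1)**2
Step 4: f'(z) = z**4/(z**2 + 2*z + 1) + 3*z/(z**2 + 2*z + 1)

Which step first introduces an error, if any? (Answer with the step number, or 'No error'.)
Step 3

Step 3 is incorrect due to a wrong exponent.
The step shows: (z**4 + 3*z)/(z + 1)**2
The correct value should be: (z**4 + 3*z**2)/(z**2 + 1)**2

Explanation: The exponent 2 on z was incorrectly written as 1: the term (z**4 + 3*z**2)/(z**2 + 1)**2 was incorrectly written as (z**4 + 3*z)/(z + 1)**2
The later steps are derived from this incorrect expression, so the error originates in Step 3.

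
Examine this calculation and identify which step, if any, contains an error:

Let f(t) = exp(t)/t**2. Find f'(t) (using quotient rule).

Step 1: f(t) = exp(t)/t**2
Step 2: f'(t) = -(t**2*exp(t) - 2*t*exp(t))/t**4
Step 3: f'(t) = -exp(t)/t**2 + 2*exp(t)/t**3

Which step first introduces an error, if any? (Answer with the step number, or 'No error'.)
Step 2

Step 2 is incorrect due to a sign flip.
The step shows: -(t**2*exp(t) - 2*t*exp(t))/t**4
The correct value should be: (t**2*exp(t) - 2*t*exp(t))/t**4

Explanation: The sign of the whole expression was flipped: the term (t**2*exp(t) - 2*t*exp(t))/t**4 was incorrectly written as -(t**2*exp(t) - 2*t*exp(t))/t**4
The later steps are derived from this incorrect expression, so the error originates in Step 2.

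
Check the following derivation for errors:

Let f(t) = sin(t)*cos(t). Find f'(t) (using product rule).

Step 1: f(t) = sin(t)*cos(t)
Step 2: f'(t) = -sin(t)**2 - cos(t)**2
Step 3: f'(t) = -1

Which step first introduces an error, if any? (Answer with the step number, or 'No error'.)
Step 2

Step 2 is incorrect due to a sign flip.
The step shows: -sin(t)**2 - cos(t)**2
The correct value should be: -sin(t)**2 + cos(t)**2

Explanation: The sign of one term was flipped: the term cos(t)**2 was incorrectly written as -cos(t)**2
The later steps are derived from this incorrect expression, so the error originates in Step 2.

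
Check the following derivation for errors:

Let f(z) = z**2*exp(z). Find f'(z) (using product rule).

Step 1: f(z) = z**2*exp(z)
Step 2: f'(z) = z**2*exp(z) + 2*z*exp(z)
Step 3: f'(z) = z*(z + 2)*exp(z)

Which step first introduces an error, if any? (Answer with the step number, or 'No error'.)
No error

All steps in this derivation are correct.
The final answer f'(z) = z*(z + 2)*exp(z) is valid.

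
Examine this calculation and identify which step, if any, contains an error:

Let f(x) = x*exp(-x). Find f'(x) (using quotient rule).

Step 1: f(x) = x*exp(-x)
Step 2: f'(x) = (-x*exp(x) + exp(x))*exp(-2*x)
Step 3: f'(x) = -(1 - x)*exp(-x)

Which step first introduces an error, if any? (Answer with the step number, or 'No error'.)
Step 3

Step 3 is incorrect due to a sign flip.
The step shows: -(1 - x)*exp(-x)
The correct value should be: (1 - x)*exp(-x)

Explanation: The sign of the whole expression was flipped: the term (1 - x)*exp(-x) was incorrectly written as -(1 - x)*exp(-x)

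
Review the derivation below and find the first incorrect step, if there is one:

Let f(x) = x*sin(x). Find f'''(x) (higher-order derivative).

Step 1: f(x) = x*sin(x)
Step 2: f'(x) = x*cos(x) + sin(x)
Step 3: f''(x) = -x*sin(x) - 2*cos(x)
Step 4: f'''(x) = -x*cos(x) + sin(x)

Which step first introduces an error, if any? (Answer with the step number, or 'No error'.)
Step 3

Step 3 is incorrect due to a sign flip.
The step shows: -x*sin(x) - 2*cos(x)
The correct value should be: -x*sin(x) + 2*cos(x)

Explanation: The sign of one term was flipped: the term 2*cos(x) was incorrectly written as -2*cos(x)
The later steps are derived from this incorrect expression, so the error originates in Step 3.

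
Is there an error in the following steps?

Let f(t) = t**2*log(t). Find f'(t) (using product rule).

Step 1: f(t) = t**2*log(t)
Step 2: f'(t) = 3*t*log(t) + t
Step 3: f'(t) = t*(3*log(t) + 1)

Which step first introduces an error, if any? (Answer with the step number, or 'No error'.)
Step 2

Step 2 is incorrect due to a wrong coefficient.
The step shows: 3*t*log(t) + t
The correct value should be: 2*t*log(t) + t

Explanation: The coefficient 2 was incorrectly written as 3: the term 2*t*log(t) was incorrectly written as 3*t*log(t)
The later steps are derived from this incorrect expression, so the error originates in Step 2.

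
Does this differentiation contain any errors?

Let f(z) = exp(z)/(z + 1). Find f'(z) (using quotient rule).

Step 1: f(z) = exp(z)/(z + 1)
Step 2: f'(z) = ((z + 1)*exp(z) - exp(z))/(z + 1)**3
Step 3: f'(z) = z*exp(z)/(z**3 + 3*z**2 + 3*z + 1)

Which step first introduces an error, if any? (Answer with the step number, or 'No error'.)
Step 2

Step 2 is incorrect due to a wrong exponent.
The step shows: ((z + 1)*exp(z) - exp(z))/(z + 1)**3
The correct value should be: ((z + 1)*exp(z) - exp(z))/(z + 1)**2

Explanation: The exponent -2 on z + 1 was incorrectly written as -3: the term ((z + 1)*exp(z) - exp(z))/(z + 1)**2 was incorrectly written as ((z + 1)*exp(z) - exp(z))/(z + 1)**3
The later steps are derived from this incorrect expression, so the error originates in Step 2.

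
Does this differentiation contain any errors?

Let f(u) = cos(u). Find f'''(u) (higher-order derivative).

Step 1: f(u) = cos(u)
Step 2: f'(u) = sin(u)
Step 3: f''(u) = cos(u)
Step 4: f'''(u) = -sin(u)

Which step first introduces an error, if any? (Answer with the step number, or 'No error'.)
Step 2

Step 2 is incorrect due to a sign flip.
The step shows: sin(u)
The correct value should be: -sin(u)

Explanation: The sign of the whole expression was flipped: the term -sin(u) was incorrectly written as sin(u)
The later steps are derived from this incorrect expression, so the error originates in Step 2.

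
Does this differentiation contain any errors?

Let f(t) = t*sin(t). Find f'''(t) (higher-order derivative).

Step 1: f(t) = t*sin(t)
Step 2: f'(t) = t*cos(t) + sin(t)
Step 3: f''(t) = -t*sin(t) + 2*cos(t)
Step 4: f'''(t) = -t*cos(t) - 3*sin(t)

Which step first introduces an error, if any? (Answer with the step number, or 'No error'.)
No error

All steps in this derivation are correct.
The final answer f'''(t) = -t*cos(t) - 3*sin(t) is valid.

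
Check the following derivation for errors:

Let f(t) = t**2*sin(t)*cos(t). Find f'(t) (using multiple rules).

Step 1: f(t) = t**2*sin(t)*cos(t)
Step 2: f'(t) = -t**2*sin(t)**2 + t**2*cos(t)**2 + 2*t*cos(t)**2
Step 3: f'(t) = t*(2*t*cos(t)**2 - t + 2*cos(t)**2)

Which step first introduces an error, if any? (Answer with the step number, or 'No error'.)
Step 2

Step 2 is incorrect due to a wrong trig function.
The step shows: -t**2*sin(t)**2 + t**2*cos(t)**2 + 2*t*cos(t)**2
The correct value should be: -t**2*sin(t)**2 + t**2*cos(t)**2 + 2*t*sin(t)*cos(t)

Explanation: sin(t) was incorrectly written as cos(t): the term 2*t*sin(t)*cos(t) was incorrectly written as 2*t*cos(t)**2
The later steps are derived from this incorrect expression, so the error originates in Step 2.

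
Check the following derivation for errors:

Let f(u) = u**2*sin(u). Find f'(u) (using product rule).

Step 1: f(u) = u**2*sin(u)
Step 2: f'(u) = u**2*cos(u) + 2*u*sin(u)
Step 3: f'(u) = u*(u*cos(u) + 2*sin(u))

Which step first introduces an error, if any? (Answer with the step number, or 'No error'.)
No error

All steps in this derivation are correct.
The final answer f'(u) = u*(u*cos(u) + 2*sin(u)) is valid.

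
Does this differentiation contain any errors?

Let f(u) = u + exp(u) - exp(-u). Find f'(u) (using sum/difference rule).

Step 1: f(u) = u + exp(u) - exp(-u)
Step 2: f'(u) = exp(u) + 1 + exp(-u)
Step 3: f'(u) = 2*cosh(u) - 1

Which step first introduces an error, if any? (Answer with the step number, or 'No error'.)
Step 3

Step 3 is incorrect due to a sign flip.
The step shows: 2*cosh(u) - 1
The correct value should be: 2*cosh(u) + 1

Explanation: The sign of one term was flipped: the term 1 was incorrectly written as -1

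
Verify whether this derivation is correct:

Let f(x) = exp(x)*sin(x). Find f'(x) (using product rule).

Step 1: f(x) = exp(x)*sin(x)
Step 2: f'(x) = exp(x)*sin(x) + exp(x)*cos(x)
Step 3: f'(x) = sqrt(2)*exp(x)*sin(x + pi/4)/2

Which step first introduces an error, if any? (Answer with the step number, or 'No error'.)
Step 3

Step 3 is incorrect due to a wrong exponent.
The step shows: sqrt(2)*exp(x)*sin(x + pi/4)/2
The correct value should be: sqrt(2)*exp(x)*sin(x + pi/4)

Explanation: The exponent 1/2 on 2 was incorrectly written as -1/2: the term sqrt(2)*exp(x)*sin(x + pi/4) was incorrectly written as sqrt(2)*exp(x)*sin(x + pi/4)/2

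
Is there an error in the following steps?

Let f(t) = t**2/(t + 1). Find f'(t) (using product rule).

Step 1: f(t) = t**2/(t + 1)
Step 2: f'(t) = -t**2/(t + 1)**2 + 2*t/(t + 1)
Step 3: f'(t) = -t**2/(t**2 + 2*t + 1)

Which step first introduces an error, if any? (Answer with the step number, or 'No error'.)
Step 3

Step 3 is incorrect due to a dropped term.
The step shows: -t**2/(t**2 + 2*t + 1)
The correct value should be: -t**2/(t**2 + 2*t + 1) + 2*t/(t + 1)

Explanation: A term was dropped: the term 2*t/(t + 1) was incorrectly omitted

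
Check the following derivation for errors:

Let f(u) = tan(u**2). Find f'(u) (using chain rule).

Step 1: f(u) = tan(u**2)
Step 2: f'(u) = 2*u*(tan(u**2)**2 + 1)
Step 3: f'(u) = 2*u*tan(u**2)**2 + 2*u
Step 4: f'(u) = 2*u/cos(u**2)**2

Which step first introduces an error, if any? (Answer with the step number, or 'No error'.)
No error

All steps in this derivation are correct.
The final answer f'(u) = 2*u/cos(u**2)**2 is valid.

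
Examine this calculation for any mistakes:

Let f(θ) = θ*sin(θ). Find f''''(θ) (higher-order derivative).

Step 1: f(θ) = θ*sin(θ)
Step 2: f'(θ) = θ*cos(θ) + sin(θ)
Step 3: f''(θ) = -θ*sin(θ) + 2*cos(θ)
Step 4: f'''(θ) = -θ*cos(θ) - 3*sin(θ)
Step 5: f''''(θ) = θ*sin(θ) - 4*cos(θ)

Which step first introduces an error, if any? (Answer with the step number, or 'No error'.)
No error

All steps in this derivation are correct.
The final answer f''''(θ) = θ*sin(θ) - 4*cos(θ) is valid.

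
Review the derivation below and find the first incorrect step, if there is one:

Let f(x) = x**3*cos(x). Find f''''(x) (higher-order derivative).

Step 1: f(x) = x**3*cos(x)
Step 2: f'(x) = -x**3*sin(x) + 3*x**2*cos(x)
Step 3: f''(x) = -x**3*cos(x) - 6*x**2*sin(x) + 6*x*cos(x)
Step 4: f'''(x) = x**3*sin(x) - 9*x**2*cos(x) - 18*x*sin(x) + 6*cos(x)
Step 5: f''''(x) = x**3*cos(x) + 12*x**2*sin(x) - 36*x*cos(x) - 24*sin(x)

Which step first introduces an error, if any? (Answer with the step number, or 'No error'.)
No error

All steps in this derivation are correct.
The final answer f''''(x) = x**3*cos(x) + 12*x**2*sin(x) - 36*x*cos(x) - 24*sin(x) is valid.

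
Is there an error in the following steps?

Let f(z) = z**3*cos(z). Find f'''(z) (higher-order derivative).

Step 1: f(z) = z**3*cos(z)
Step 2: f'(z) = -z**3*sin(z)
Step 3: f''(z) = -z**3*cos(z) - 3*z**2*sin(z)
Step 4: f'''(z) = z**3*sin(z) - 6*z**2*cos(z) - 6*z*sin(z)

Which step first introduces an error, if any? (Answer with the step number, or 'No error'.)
Step 2

Step 2 is incorrect due to a dropped term.
The step shows: -z**3*sin(z)
The correct value should be: -z**3*sin(z) + 3*z**2*cos(z)

Explanation: A term was dropped: the term 3*z**2*cos(z) was incorrectly omitted
The later steps are derived from this incorrect expression, so the error originates in Step 2.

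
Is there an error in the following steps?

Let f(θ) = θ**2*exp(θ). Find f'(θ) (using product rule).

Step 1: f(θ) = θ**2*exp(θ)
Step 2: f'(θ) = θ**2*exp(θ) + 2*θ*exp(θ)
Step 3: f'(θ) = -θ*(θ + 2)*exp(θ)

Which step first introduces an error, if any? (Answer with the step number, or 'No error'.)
Step 3

Step 3 is incorrect due to a sign flip.
The step shows: -θ*(θ + 2)*exp(θ)
The correct value should be: θ*(θ + 2)*exp(θ)

Explanation: The sign of the whole expression was flipped: the term θ*(θ + 2)*exp(θ) was incorrectly written as -θ*(θ + 2)*exp(θ)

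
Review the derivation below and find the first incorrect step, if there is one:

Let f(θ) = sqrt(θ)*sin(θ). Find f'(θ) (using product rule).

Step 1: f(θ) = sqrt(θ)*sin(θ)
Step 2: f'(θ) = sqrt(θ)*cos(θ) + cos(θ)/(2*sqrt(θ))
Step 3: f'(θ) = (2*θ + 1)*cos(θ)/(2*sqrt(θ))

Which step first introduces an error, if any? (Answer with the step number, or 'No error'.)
Step 2

Step 2 is incorrect due to a wrong trig function.
The step shows: sqrt(θ)*cos(θ) + cos(θ)/(2*sqrt(θ))
The correct value should be: sqrt(θ)*cos(θ) + sin(θ)/(2*sqrt(θ))

Explanation: sin(θ) was incorrectly written as cos(θ): the term sin(θ)/(2*sqrt(θ)) was incorrectly written as cos(θ)/(2*sqrt(θ))
The later steps are derived from this incorrect expression, so the error originates in Step 2.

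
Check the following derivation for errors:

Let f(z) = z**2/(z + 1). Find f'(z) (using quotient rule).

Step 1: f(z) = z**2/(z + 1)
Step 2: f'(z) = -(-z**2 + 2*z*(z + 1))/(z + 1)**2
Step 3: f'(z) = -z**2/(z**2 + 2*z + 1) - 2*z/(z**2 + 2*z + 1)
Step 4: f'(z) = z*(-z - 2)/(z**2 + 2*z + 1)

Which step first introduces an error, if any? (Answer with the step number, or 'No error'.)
Step 2

Step 2 is incorrect due to a sign flip.
The step shows: -(-z**2 + 2*z*(z + 1))/(z + 1)**2
The correct value should be: (-z**2 + 2*z*(z + 1))/(z + 1)**2

Explanation: The sign of the whole expression was flipped: the term (-z**2 + 2*z*(z + 1))/(z + 1)**2 was incorrectly written as -(-z**2 + 2*z*(z + 1))/(z + 1)**2
The later steps are derived from this incorrect expression, so the error originates in Step 2.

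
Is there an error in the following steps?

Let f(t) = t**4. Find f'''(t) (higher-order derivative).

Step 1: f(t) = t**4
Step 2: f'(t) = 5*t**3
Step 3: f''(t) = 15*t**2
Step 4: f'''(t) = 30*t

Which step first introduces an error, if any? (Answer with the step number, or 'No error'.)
Step 2

Step 2 is incorrect due to a wrong coefficient.
The step shows: 5*t**3
The correct value should be: 4*t**3

Explanation: The coefficient 4 was incorrectly written as 5: the term 4*t**3 was incorrectly written as 5*t**3
The later steps are derived from this incorrect expression, so the error originates in Step 2.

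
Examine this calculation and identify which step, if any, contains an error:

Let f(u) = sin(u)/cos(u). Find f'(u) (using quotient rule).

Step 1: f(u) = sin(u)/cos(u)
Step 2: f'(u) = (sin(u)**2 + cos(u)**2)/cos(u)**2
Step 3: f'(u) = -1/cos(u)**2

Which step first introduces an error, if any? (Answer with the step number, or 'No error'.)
Step 3

Step 3 is incorrect due to a sign flip.
The step shows: -1/cos(u)**2
The correct value should be: cos(u)**(-2)

Explanation: The sign of the whole expression was flipped: the term cos(u)**(-2) was incorrectly written as -1/cos(u)**2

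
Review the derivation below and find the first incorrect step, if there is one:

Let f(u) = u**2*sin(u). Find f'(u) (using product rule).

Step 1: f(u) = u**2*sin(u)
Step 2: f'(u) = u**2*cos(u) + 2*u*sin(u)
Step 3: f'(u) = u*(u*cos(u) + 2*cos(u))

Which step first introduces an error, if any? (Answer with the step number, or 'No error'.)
Step 3

Step 3 is incorrect due to a wrong trig function.
The step shows: u*(u*cos(u) + 2*cos(u))
The correct value should be: u*(u*cos(u) + 2*sin(u))

Explanation: sin(u) was incorrectly written as cos(u): the term u*(u*cos(u) + 2*sin(u)) was incorrectly written as u*(u*cos(u) + 2*cos(u))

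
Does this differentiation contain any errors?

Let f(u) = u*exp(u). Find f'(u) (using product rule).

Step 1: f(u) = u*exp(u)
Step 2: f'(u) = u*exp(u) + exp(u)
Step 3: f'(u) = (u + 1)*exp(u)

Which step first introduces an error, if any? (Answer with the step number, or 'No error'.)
No error

All steps in this derivation are correct.
The final answer f'(u) = (u + 1)*exp(u) is valid.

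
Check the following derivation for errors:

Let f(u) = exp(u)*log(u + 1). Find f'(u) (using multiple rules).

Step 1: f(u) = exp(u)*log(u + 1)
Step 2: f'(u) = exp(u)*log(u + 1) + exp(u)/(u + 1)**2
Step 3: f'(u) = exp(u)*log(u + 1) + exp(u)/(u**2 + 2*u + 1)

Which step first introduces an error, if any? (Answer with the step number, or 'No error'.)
Step 2

Step 2 is incorrect due to a wrong exponent.
The step shows: exp(u)*log(u + 1) + exp(u)/(u + 1)**2
The correct value should be: exp(u)*log(u + 1) + exp(u)/(u + 1)

Explanation: The exponent -1 on u + 1 was incorrectly written as -2: the term exp(u)/(u + 1) was incorrectly written as exp(u)/(u + 1)**2
The later steps are derived from this incorrect expression, so the error originates in Step 2.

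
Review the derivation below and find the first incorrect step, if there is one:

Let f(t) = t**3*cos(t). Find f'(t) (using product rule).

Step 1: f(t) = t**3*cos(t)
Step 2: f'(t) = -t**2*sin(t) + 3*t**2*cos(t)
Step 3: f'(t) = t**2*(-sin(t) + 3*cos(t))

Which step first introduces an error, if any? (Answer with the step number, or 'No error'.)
Step 2

Step 2 is incorrect due to a wrong exponent.
The step shows: -t**2*sin(t) + 3*t**2*cos(t)
The correct value should be: -t**3*sin(t) + 3*t**2*cos(t)

Explanation: The exponent 3 on t was incorrectly written as 2: the term -t**3*sin(t) was incorrectly written as -t**2*sin(t)
The later steps are derived from this incorrect expression, so the error originates in Step 2.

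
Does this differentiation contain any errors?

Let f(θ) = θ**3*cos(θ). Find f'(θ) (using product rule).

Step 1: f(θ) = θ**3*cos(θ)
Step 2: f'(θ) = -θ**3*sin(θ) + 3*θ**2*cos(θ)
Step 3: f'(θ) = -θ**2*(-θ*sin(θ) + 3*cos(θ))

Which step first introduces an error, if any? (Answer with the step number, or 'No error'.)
Step 3

Step 3 is incorrect due to a sign flip.
The step shows: -θ**2*(-θ*sin(θ) + 3*cos(θ))
The correct value should be: θ**2*(-θ*sin(θ) + 3*cos(θ))

Explanation: The sign of the whole expression was flipped: the term θ**2*(-θ*sin(θ) + 3*cos(θ)) was incorrectly written as -θ**2*(-θ*sin(θ) + 3*cos(θ))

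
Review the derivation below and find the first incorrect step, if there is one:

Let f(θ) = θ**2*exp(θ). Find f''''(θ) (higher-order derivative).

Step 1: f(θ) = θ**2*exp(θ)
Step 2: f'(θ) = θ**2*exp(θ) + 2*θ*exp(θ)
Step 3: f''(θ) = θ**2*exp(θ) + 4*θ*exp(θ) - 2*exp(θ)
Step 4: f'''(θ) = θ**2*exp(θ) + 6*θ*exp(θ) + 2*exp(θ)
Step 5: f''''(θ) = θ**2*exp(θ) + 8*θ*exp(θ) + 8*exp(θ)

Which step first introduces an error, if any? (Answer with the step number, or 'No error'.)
Step 3

Step 3 is incorrect due to a sign flip.
The step shows: θ**2*exp(θ) + 4*θ*exp(θ) - 2*exp(θ)
The correct value should be: θ**2*exp(θ) + 4*θ*exp(θ) + 2*exp(θ)

Explanation: The sign of one term was flipped: the term 2*exp(θ) was incorrectly written as -2*exp(θ)
The later steps are derived from this incorrect expression, so the error originates in Step 3.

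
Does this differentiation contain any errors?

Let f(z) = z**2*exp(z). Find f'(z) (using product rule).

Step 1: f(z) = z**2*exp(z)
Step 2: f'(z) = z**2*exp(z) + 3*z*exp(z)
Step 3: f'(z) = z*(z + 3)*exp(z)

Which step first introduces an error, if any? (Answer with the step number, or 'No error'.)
Step 2

Step 2 is incorrect due to a wrong coefficient.
The step shows: z**2*exp(z) + 3*z*exp(z)
The correct value should be: z**2*exp(z) + 2*z*exp(z)

Explanation: The coefficient 2 was incorrectly written as 3: the term 2*z*exp(z) was incorrectly written as 3*z*exp(z)
The later steps are derived from this incorrect expression, so the error originates in Step 2.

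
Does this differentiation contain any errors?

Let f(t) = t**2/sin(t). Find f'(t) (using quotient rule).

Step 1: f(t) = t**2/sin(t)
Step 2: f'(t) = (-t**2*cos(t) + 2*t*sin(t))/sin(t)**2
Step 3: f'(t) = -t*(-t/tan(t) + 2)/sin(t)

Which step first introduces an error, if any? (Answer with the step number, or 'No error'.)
Step 3

Step 3 is incorrect due to a sign flip.
The step shows: -t*(-t/tan(t) + 2)/sin(t)
The correct value should be: t*(-t/tan(t) + 2)/sin(t)

Explanation: The sign of the whole expression was flipped: the term t*(-t/tan(t) + 2)/sin(t) was incorrectly written as -t*(-t/tan(t) + 2)/sin(t)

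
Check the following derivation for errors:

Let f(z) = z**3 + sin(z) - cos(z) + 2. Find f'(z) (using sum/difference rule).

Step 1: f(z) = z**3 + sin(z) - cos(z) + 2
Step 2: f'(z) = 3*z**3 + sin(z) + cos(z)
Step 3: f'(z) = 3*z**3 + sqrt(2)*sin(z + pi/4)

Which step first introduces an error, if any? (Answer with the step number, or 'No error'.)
Step 2

Step 2 is incorrect due to a wrong exponent.
The step shows: 3*z**3 + sin(z) + cos(z)
The correct value should be: 3*z**2 + sin(z) + cos(z)

Explanation: The exponent 2 on z was incorrectly written as 3: the term 3*z**2 was incorrectly written as 3*z**3
The later steps are derived from this incorrect expression, so the error originates in Step 2.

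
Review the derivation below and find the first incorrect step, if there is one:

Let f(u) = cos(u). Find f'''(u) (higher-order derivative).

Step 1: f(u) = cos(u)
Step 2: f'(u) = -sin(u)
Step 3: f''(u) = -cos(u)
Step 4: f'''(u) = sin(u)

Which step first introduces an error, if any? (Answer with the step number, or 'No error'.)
No error

All steps in this derivation are correct.
The final answer f'''(u) = sin(u) is valid.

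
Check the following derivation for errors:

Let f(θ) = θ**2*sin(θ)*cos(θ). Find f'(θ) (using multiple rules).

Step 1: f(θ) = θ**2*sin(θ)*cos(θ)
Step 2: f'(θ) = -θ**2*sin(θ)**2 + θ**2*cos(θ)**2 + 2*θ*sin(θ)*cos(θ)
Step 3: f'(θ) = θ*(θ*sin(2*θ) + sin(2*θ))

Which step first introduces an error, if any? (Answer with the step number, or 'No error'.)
Step 3

Step 3 is incorrect due to a wrong trig function.
The step shows: θ*(θ*sin(2*θ) + sin(2*θ))
The correct value should be: θ*(θ*cos(2*θ) + sin(2*θ))

Explanation: cos(2*θ) was incorrectly written as sin(2*θ): the term θ*(θ*cos(2*θ) + sin(2*θ)) was incorrectly written as θ*(θ*sin(2*θ) + sin(2*θ))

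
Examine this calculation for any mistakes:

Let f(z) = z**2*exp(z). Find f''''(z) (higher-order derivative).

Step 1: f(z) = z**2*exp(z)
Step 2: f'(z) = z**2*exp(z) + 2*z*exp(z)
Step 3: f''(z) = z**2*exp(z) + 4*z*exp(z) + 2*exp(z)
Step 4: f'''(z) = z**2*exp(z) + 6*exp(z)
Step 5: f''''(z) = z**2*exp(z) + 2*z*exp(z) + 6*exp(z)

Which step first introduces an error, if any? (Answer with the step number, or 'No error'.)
Step 4

Step 4 is incorrect due to a dropped term.
The step shows: z**2*exp(z) + 6*exp(z)
The correct value should be: z**2*exp(z) + 6*z*exp(z) + 6*exp(z)

Explanation: A term was dropped: the term 6*z*exp(z) was incorrectly omitted
The later steps are derived from this incorrect expression, so the error originates in Step 4.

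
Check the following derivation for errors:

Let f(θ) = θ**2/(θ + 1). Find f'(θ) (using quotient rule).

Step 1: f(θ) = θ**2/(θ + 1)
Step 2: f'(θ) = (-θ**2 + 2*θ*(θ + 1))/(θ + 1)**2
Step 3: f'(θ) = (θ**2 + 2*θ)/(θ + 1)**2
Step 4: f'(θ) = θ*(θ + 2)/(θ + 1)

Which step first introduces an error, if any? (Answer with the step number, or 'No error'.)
Step 4

Step 4 is incorrect due to a wrong exponent.
The step shows: θ*(θ + 2)/(θ + 1)
The correct value should be: θ*(θ + 2)/(θ + 1)**2

Explanation: The exponent -2 on θ + 1 was incorrectly written as -1: the term θ*(θ + 2)/(θ + 1)**2 was incorrectly written as θ*(θ + 2)/(θ + 1)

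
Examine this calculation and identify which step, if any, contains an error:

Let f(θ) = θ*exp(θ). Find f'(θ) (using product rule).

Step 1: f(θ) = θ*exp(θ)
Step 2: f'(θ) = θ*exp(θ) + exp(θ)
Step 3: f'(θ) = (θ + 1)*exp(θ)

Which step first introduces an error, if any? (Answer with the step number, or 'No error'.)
No error

All steps in this derivation are correct.
The final answer f'(θ) = (θ + 1)*exp(θ) is valid.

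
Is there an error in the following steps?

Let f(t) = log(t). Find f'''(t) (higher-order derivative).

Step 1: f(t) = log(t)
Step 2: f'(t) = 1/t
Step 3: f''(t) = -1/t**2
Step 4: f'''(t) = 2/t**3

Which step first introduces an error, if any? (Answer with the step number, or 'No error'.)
No error

All steps in this derivation are correct.
The final answer f'''(t) = 2/t**3 is valid.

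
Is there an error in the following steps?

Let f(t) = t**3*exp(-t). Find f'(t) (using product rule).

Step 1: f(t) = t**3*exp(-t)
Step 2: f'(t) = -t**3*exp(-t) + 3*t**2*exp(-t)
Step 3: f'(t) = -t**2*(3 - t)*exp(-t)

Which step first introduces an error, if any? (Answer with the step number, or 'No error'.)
Step 3

Step 3 is incorrect due to a sign flip.
The step shows: -t**2*(3 - t)*exp(-t)
The correct value should be: t**2*(3 - t)*exp(-t)

Explanation: The sign of the whole expression was flipped: the term t**2*(3 - t)*exp(-t) was incorrectly written as -t**2*(3 - t)*exp(-t)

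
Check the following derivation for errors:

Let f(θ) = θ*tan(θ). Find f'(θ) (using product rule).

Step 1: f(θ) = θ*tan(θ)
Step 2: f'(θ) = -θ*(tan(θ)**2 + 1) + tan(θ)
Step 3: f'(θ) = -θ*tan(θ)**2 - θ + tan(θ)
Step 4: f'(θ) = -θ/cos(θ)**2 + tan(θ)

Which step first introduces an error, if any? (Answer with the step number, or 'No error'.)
Step 2

Step 2 is incorrect due to a sign flip.
The step shows: -θ*(tan(θ)**2 + 1) + tan(θ)
The correct value should be: θ*(tan(θ)**2 + 1) + tan(θ)

Explanation: The sign of one term was flipped: the term θ*(tan(θ)**2 + 1) was incorrectly written as -θ*(tan(θ)**2 + 1)
The later steps are derived from this incorrect expression, so the error originates in Step 2.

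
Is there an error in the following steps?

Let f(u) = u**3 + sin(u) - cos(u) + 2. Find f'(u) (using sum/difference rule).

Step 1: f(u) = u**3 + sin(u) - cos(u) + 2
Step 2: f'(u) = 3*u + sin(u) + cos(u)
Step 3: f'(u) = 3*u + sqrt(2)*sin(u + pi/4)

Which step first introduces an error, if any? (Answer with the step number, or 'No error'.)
Step 2

Step 2 is incorrect due to a wrong exponent.
The step shows: 3*u + sin(u) + cos(u)
The correct value should be: 3*u**2 + sin(u) + cos(u)

Explanation: The exponent 2 on u was incorrectly written as 1: the term 3*u**2 was incorrectly written as 3*u
The later steps are derived from this incorrect expression, so the error originates in Step 2.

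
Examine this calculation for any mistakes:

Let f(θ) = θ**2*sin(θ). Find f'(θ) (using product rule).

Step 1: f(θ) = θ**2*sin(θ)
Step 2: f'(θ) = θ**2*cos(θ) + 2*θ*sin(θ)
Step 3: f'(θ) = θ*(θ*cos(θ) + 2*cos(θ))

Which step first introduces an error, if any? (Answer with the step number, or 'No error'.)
Step 3

Step 3 is incorrect due to a wrong trig function.
The step shows: θ*(θ*cos(θ) + 2*cos(θ))
The correct value should be: θ*(θ*cos(θ) + 2*sin(θ))

Explanation: sin(θ) was incorrectly written as cos(θ): the term θ*(θ*cos(θ) + 2*sin(θ)) was incorrectly written as θ*(θ*cos(θ) + 2*cos(θ))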